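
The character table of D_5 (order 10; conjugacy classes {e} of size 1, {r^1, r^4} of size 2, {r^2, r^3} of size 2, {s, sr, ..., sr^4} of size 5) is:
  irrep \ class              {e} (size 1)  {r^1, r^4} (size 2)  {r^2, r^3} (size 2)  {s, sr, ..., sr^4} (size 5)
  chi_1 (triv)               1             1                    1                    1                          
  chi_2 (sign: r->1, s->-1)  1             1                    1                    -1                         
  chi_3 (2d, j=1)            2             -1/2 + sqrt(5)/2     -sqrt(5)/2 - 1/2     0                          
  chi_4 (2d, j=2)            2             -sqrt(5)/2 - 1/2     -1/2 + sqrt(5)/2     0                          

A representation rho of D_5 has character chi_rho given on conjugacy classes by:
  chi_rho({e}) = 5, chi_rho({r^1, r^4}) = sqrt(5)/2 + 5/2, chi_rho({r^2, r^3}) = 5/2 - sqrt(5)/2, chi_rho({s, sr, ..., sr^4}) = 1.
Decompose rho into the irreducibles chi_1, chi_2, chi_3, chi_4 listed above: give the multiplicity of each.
Multiplicities: chi_1: 2, chi_2: 1, chi_3: 1, chi_4: 0.

Use <chi_rho, chi> = (1/|G|) sum_C |C| * chi_rho(C) * conj(chi(C)) with |G| = 10 for each irreducible chi in the table:
  <chi_rho, chi_1> = (1/10)[1*(5)*conj(1) + 2*(sqrt(5)/2 + 5/2)*conj(1) + 2*(5/2 - sqrt(5)/2)*conj(1) + 5*(1)*conj(1)]
      = (1/10)[(5) + (sqrt(5) + 5) + (5 - sqrt(5)) + (5)] = 20/10 = 2
  <chi_rho, chi_2> = (1/10)[1*(5)*conj(1) + 2*(sqrt(5)/2 + 5/2)*conj(1) + 2*(5/2 - sqrt(5)/2)*conj(1) + 5*(1)*conj(-1)]
      = (1/10)[(5) + (sqrt(5) + 5) + (5 - sqrt(5)) + (-5)] = 10/10 = 1
  <chi_rho, chi_3> = (1/10)[1*(5)*conj(2) + 2*(sqrt(5)/2 + 5/2)*conj(-1/2 + sqrt(5)/2) + 2*(5/2 - sqrt(5)/2)*conj(-sqrt(5)/2 - 1/2) + 5*(1)*conj(0)]
      = (1/10)[(10) + (2*sqrt(5)) + (-2*sqrt(5)) + (0)] = 10/10 = 1
  <chi_rho, chi_4> = (1/10)[1*(5)*conj(2) + 2*(sqrt(5)/2 + 5/2)*conj(-sqrt(5)/2 - 1/2) + 2*(5/2 - sqrt(5)/2)*conj(-1/2 + sqrt(5)/2) + 5*(1)*conj(0)]
      = (1/10)[(10) + (-3*sqrt(5) - 5) + (-5 + 3*sqrt(5)) + (0)] = 0/10 = 0
Dimension check: dim(rho) = sum (mult * dim) = 2*1 + 1*1 + 1*2 + 0*2 = 5 = chi_rho(e) = 5.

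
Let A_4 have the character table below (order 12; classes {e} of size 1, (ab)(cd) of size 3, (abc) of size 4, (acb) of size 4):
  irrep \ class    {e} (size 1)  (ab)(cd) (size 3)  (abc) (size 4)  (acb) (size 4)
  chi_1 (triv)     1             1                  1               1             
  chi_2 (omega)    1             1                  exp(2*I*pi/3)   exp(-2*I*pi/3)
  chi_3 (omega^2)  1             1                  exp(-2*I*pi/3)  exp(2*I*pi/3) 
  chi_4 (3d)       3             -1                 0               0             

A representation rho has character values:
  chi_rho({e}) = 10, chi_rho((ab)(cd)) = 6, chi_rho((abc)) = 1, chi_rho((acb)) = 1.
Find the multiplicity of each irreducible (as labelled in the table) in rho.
Multiplicities: chi_1: 3, chi_2: 2, chi_3: 2, chi_4: 1.

Working: Use <chi_rho, chi> = (1/|G|) sum_C |C| * chi_rho(C) * conj(chi(C)) with |G| = 12 for each irreducible chi in the table:
  <chi_rho, chi_1> = (1/12)[1*(10)*conj(1) + 3*(6)*conj(1) + 4*(1)*conj(1) + 4*(1)*conj(1)]
      = (1/12)[(10) + (18) + (4) + (4)] = 36/12 = 3
  <chi_rho, chi_2> = (1/12)[1*(10)*conj(1) + 3*(6)*conj(1) + 4*(1)*conj(exp(2*I*pi/3)) + 4*(1)*conj(exp(-2*I*pi/3))]
      = (1/12)[(10) + (18) + (8 + 12*exp(-2*I*pi/3) + 8*exp(2*I*pi/3)) + (8 + 8*exp(-2*I*pi/3) + 12*exp(2*I*pi/3))] = 24/12 = 2
  <chi_rho, chi_3> = (1/12)[1*(10)*conj(1) + 3*(6)*conj(1) + 4*(1)*conj(exp(-2*I*pi/3)) + 4*(1)*conj(exp(2*I*pi/3))]
      = (1/12)[(10) + (18) + (8 + 8*exp(-2*I*pi/3) + 12*exp(2*I*pi/3)) + (8 + 12*exp(-2*I*pi/3) + 8*exp(2*I*pi/3))] = 24/12 = 2
  <chi_rho, chi_4> = (1/12)[1*(10)*conj(3) + 3*(6)*conj(-1) + 4*(1)*conj(0) + 4*(1)*conj(0)]
      = (1/12)[(30) + (-18) + (0) + (0)] = 12/12 = 1
(Exp terms are combined using exp(i*s)*conj(exp(i*t)) = exp(i*(s-t)), and sums of them are collapsed using the identity that for every m > 1 the m distinct m-th roots of unity sum to 0, e.g. 1 + exp(2*I*pi/3) + exp(-2*I*pi/3) = 0.)
Dimension check: dim(rho) = sum (mult * dim) = 3*1 + 2*1 + 2*1 + 1*3 = 10 = chi_rho(e) = 10.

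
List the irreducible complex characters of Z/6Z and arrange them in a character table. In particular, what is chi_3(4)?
Character table of Z/6Z (irreps indexed chi_0,...,chi_5 with chi_k(m) = zeta_6^(k*m), zeta_6 = exp(2*pi*i/6)):
  irrep \ class  {0} (size 1)  {1} (size 1)    {2} (size 1)    {3} (size 1)  {4} (size 1)    {5} (size 1)  
  chi_0          1             1               1               1             1               1             
  chi_1          1             exp(I*pi/3)     exp(2*I*pi/3)   -1            exp(-2*I*pi/3)  exp(-I*pi/3)  
  chi_2          1             exp(2*I*pi/3)   exp(-2*I*pi/3)  1             exp(2*I*pi/3)   exp(-2*I*pi/3)
  chi_3          1             -1              1               -1            1               -1            
  chi_4          1             exp(-2*I*pi/3)  exp(2*I*pi/3)   1             exp(-2*I*pi/3)  exp(2*I*pi/3) 
  chi_5          1             exp(-I*pi/3)    exp(-2*I*pi/3)  -1            exp(2*I*pi/3)   exp(I*pi/3)   

Spot check: chi_3(4) = zeta_6^(3*4) = zeta_6^12 = 1.

Details: Z/6Z is abelian, so all 6 irreducible complex representations are 1-dimensional. They are given by chi_k(m) = zeta_6^(k*m) for k = 0,...,5. Row orthogonality: sum_m chi_k(m) conj(chi_l(m)) = 6 * [k = l].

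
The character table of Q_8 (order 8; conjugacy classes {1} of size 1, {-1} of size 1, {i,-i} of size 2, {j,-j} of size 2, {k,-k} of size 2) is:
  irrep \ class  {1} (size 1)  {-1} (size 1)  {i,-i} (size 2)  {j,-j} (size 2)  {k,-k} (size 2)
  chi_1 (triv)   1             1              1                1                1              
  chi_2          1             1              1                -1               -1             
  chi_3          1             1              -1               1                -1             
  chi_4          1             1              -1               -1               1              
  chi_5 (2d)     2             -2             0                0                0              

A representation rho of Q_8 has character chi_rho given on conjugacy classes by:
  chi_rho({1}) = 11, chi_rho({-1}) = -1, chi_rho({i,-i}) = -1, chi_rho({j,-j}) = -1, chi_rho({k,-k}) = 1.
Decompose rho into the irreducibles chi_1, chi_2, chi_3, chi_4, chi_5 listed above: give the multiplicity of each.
Multiplicities: chi_1: 1, chi_2: 1, chi_3: 1, chi_4: 2, chi_5: 3.

Use <chi_rho, chi> = (1/|G|) sum_C |C| * chi_rho(C) * conj(chi(C)) with |G| = 8 for each irreducible chi in the table:
  <chi_rho, chi_1> = (1/8)[1*(11)*conj(1) + 1*(-1)*conj(1) + 2*(-1)*conj(1) + 2*(-1)*conj(1) + 2*(1)*conj(1)]
      = (1/8)[(11) + (-1) + (-2) + (-2) + (2)] = 8/8 = 1
  <chi_rho, chi_2> = (1/8)[1*(11)*conj(1) + 1*(-1)*conj(1) + 2*(-1)*conj(1) + 2*(-1)*conj(-1) + 2*(1)*conj(-1)]
      = (1/8)[(11) + (-1) + (-2) + (2) + (-2)] = 8/8 = 1
  <chi_rho, chi_3> = (1/8)[1*(11)*conj(1) + 1*(-1)*conj(1) + 2*(-1)*conj(-1) + 2*(-1)*conj(1) + 2*(1)*conj(-1)]
      = (1/8)[(11) + (-1) + (2) + (-2) + (-2)] = 8/8 = 1
  <chi_rho, chi_4> = (1/8)[1*(11)*conj(1) + 1*(-1)*conj(1) + 2*(-1)*conj(-1) + 2*(-1)*conj(-1) + 2*(1)*conj(1)]
      = (1/8)[(11) + (-1) + (2) + (2) + (2)] = 16/8 = 2
  <chi_rho, chi_5> = (1/8)[1*(11)*conj(2) + 1*(-1)*conj(-2) + 2*(-1)*conj(0) + 2*(-1)*conj(0) + 2*(1)*conj(0)]
      = (1/8)[(22) + (2) + (0) + (0) + (0)] = 24/8 = 3
Dimension check: dim(rho) = sum (mult * dim) = 1*1 + 1*1 + 1*1 + 2*1 + 3*2 = 11 = chi_rho(e) = 11.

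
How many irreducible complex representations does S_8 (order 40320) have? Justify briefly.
22

Justification: The number of irreducible complex representations of a finite group equals its number of conjugacy classes. Conjugacy classes in S_8 correspond to cycle types, i.e. partitions of 8; there are p(8) = 22 of them, so S_8 (order 40320) has exactly 22 irreducible complex representations.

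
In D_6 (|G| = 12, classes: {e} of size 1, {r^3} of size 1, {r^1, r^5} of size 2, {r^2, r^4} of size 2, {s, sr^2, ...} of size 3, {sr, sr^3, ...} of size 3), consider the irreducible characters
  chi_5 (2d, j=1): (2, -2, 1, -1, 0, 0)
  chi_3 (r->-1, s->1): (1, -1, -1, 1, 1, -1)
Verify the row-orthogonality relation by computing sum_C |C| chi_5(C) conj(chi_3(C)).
Sum = 0; so <chi_5, chi_3> = 0 (distinct irreducibles are orthogonal).

Details: Compute term by term over conjugacy classes (|C| * chi_5(C) * conj(chi_3(C))):
  1*(2)*conj(1) + 1*(-2)*conj(-1) + 2*(1)*conj(-1) + 2*(-1)*conj(1) + 3*(0)*conj(1) + 3*(0)*conj(-1)
  = (2) + (2) + (-2) + (-2) + (0) + (0)
  = 0.
Dividing by |G| = 12 gives 0/12 = 0, matching the row-orthogonality relation <chi_5, chi_3> = [chi_5 = chi_3].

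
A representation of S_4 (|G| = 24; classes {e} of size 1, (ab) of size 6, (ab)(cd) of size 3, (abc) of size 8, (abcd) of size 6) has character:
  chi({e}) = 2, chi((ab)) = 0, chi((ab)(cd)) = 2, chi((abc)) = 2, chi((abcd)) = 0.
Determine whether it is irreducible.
Not irreducible (reducible): <chi, chi> = 2 > 1.

Derivation: <chi, chi> = (1/|G|) sum_C |C| * |chi(C)|^2 = (1/24)[1*|2|^2 + 6*|0|^2 + 3*|2|^2 + 8*|2|^2 + 6*|0|^2]
  = (1/24)[(4) + (0) + (12) + (32) + (0)] = 48/24 = 2.
A character is irreducible iff <chi, chi> = 1, so this representation is reducible.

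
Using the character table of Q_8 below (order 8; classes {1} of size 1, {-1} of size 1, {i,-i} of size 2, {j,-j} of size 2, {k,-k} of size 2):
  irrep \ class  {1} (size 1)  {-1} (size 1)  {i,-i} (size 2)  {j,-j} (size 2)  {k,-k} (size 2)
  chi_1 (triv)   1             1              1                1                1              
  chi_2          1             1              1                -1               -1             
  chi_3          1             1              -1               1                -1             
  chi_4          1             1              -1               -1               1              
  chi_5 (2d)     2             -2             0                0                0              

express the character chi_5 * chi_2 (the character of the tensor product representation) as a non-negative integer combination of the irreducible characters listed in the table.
chi_5 tensor chi_2 = chi_5 (all other irreducibles have multiplicity 0).

Justification: The character of a tensor product is the pointwise product (chi_5 * chi_2)(C) = chi_5(C) * chi_2(C):
  {1}: (2)*(1), {-1}: (-2)*(1), {i,-i}: (0)*(1), {j,-j}: (0)*(-1), {k,-k}: (0)*(-1)
so (chi_5 * chi_2) takes values
  {1} -> 2, {-1} -> -2, {i,-i} -> 0, {j,-j} -> 0, {k,-k} -> 0.
Now take the inner product of this character with each irreducible chi from the table, <chi_5*chi_2, chi> = (1/8) sum_C |C| (chi_5*chi_2)(C) conj(chi(C)):
  <chi_5*chi_2, chi_1> = (1/8)[1*(2)*conj(1) + 1*(-2)*conj(1) + 2*(0)*conj(1) + 2*(0)*conj(1) + 2*(0)*conj(1)]
      = (1/8)[(2) + (-2) + (0) + (0) + (0)] = 0/8 = 0
  <chi_5*chi_2, chi_2> = (1/8)[1*(2)*conj(1) + 1*(-2)*conj(1) + 2*(0)*conj(1) + 2*(0)*conj(-1) + 2*(0)*conj(-1)]
      = (1/8)[(2) + (-2) + (0) + (0) + (0)] = 0/8 = 0
  <chi_5*chi_2, chi_3> = (1/8)[1*(2)*conj(1) + 1*(-2)*conj(1) + 2*(0)*conj(-1) + 2*(0)*conj(1) + 2*(0)*conj(-1)]
      = (1/8)[(2) + (-2) + (0) + (0) + (0)] = 0/8 = 0
  <chi_5*chi_2, chi_4> = (1/8)[1*(2)*conj(1) + 1*(-2)*conj(1) + 2*(0)*conj(-1) + 2*(0)*conj(-1) + 2*(0)*conj(1)]
      = (1/8)[(2) + (-2) + (0) + (0) + (0)] = 0/8 = 0
  <chi_5*chi_2, chi_5> = (1/8)[1*(2)*conj(2) + 1*(-2)*conj(-2) + 2*(0)*conj(0) + 2*(0)*conj(0) + 2*(0)*conj(0)]
      = (1/8)[(4) + (4) + (0) + (0) + (0)] = 8/8 = 1
Hence the multiplicities are chi_5: 1. Dimension check: dim(chi_5)*dim(chi_2) = 2*1 = 2 and sum (mult * dim) = 1*2 = 2.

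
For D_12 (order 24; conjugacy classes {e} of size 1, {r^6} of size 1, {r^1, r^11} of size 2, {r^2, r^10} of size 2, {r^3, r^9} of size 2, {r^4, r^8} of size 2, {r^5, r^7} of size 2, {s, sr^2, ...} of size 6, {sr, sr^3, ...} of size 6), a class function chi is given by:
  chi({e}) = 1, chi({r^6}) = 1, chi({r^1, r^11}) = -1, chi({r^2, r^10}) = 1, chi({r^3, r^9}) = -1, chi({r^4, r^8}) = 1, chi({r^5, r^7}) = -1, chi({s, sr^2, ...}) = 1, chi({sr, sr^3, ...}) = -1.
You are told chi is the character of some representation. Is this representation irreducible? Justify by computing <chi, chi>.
Irreducible: <chi, chi> = 1.

Working: <chi, chi> = (1/|G|) sum_C |C| * |chi(C)|^2 = (1/24)[1*|1|^2 + 1*|1|^2 + 2*|-1|^2 + 2*|1|^2 + 2*|-1|^2 + 2*|1|^2 + 2*|-1|^2 + 6*|1|^2 + 6*|-1|^2]
  = (1/24)[(1) + (1) + (2) + (2) + (2) + (2) + (2) + (6) + (6)] = 24/24 = 1.
A character is irreducible iff <chi, chi> = 1, so this representation is irreducible.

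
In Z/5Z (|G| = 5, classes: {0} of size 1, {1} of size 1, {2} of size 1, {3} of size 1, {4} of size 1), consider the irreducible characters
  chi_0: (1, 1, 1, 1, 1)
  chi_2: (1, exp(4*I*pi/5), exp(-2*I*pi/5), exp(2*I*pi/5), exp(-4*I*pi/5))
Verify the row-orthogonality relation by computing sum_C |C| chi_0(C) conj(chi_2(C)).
Sum = 0; so <chi_0, chi_2> = 0 (distinct irreducibles are orthogonal).

Reasoning: Compute term by term over conjugacy classes (|C| * chi_0(C) * conj(chi_2(C))):
  1*(1)*conj(1) + 1*(1)*conj(exp(4*I*pi/5)) + 1*(1)*conj(exp(-2*I*pi/5)) + 1*(1)*conj(exp(2*I*pi/5)) + 1*(1)*conj(exp(-4*I*pi/5))
  = (1) + (exp(-4*I*pi/5)) + (exp(2*I*pi/5)) + (exp(-2*I*pi/5)) + (exp(4*I*pi/5))
  = 0.
(Exp terms are combined using exp(i*s)*conj(exp(i*t)) = exp(i*(s-t)), and sums of them are collapsed using the identity that for every m > 1 the m distinct m-th roots of unity sum to 0, e.g. 1 + exp(2*I*pi/3) + exp(-2*I*pi/3) = 0.)
Dividing by |G| = 5 gives 0/5 = 0, matching the row-orthogonality relation <chi_0, chi_2> = [chi_0 = chi_2].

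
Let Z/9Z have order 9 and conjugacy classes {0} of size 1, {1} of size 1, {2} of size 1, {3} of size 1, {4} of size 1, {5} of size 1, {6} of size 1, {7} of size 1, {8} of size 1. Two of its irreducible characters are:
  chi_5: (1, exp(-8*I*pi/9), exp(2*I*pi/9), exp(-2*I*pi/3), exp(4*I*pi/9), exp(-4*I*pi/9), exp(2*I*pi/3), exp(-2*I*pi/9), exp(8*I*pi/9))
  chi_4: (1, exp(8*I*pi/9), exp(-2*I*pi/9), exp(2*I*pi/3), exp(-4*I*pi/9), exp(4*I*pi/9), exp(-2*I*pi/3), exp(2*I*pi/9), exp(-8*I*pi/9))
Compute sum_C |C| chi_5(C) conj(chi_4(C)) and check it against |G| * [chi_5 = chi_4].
Sum = 0; so <chi_5, chi_4> = 0 (distinct irreducibles are orthogonal).

Working: Compute term by term over conjugacy classes (|C| * chi_5(C) * conj(chi_4(C))):
  1*(1)*conj(1) + 1*(exp(-8*I*pi/9))*conj(exp(8*I*pi/9)) + 1*(exp(2*I*pi/9))*conj(exp(-2*I*pi/9)) + 1*(exp(-2*I*pi/3))*conj(exp(2*I*pi/3)) + 1*(exp(4*I*pi/9))*conj(exp(-4*I*pi/9)) + 1*(exp(-4*I*pi/9))*conj(exp(4*I*pi/9)) + 1*(exp(2*I*pi/3))*conj(exp(-2*I*pi/3)) + 1*(exp(-2*I*pi/9))*conj(exp(2*I*pi/9)) + 1*(exp(8*I*pi/9))*conj(exp(-8*I*pi/9))
  = (1) + (exp(2*I*pi/9)) + (exp(4*I*pi/9)) + (exp(2*I*pi/3)) + (exp(8*I*pi/9)) + (exp(-8*I*pi/9)) + (exp(-2*I*pi/3)) + (exp(-4*I*pi/9)) + (exp(-2*I*pi/9))
  = 0.
(Exp terms are combined using exp(i*s)*conj(exp(i*t)) = exp(i*(s-t)), and sums of them are collapsed using the identity that for every m > 1 the m distinct m-th roots of unity sum to 0, e.g. 1 + exp(2*I*pi/3) + exp(-2*I*pi/3) = 0.)
Dividing by |G| = 9 gives 0/9 = 0, matching the row-orthogonality relation <chi_5, chi_4> = [chi_5 = chi_4].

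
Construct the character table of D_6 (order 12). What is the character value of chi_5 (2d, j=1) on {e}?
Conjugacy classes: {e} of size 1, {r^3} of size 1, {r^1, r^5} of size 2, {r^2, r^4} of size 2, {s, sr^2, ...} of size 3, {sr, sr^3, ...} of size 3.
Character table:
  irrep \ class              {e} (size 1)  {r^3} (size 1)  {r^1, r^5} (size 2)  {r^2, r^4} (size 2)  {s, sr^2, ...} (size 3)  {sr, sr^3, ...} (size 3)
  chi_1 (triv)               1             1               1                    1                    1                        1                       
  chi_2 (sign: r->1, s->-1)  1             1               1                    1                    -1                       -1                      
  chi_3 (r->-1, s->1)        1             -1              -1                   1                    1                        -1                      
  chi_4 (r->-1, s->-1)       1             -1              -1                   1                    -1                       1                       
  chi_5 (2d, j=1)            2             -2              1                    -1                   0                        0                       
  chi_6 (2d, j=2)            2             2               -1                   -1                   0                        0                       

Spot check: chi_5 (2d, j=1) on {e} = 2.

Explanation: D_6 has order 2*6 = 12 with 6 conjugacy classes, hence 6 irreducibles. Sum of squared dims 1 + 1 + 1 + 1 + 4 + 4 = 12 = |G|. Linear characters come from the abelianisation; the 2-dimensional irreps have character r^k -> 2*cos(2*pi*j*k/6), reflections -> 0.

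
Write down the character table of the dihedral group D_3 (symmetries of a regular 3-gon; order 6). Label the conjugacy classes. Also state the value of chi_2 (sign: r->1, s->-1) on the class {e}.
Conjugacy classes: {e} of size 1, {r^1, r^2} of size 2, {s, sr, ..., sr^2} of size 3.
Character table:
  irrep \ class              {e} (size 1)  {r^1, r^2} (size 2)  {s, sr, ..., sr^2} (size 3)
  chi_1 (triv)               1             1                    1                          
  chi_2 (sign: r->1, s->-1)  1             1                    -1                         
  chi_3 (2d, j=1)            2             -1                   0                          

Spot check: chi_2 (sign: r->1, s->-1) on {e} = 1.

Reasoning: D_3 has order 2*3 = 6 with 3 conjugacy classes, hence 3 irreducibles. Sum of squared dims 1 + 1 + 4 = 6 = |G|. Linear characters come from the abelianisation; the 2-dimensional irreps have character r^k -> 2*cos(2*pi*j*k/3), reflections -> 0.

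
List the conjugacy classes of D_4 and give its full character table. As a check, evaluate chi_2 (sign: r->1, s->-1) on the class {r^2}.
Conjugacy classes: {e} of size 1, {r^2} of size 1, {r^1, r^3} of size 2, {s, sr^2, ...} of size 2, {sr, sr^3, ...} of size 2.
Character table:
  irrep \ class              {e} (size 1)  {r^2} (size 1)  {r^1, r^3} (size 2)  {s, sr^2, ...} (size 2)  {sr, sr^3, ...} (size 2)
  chi_1 (triv)               1             1               1                    1                        1                       
  chi_2 (sign: r->1, s->-1)  1             1               1                    -1                       -1                      
  chi_3 (r->-1, s->1)        1             1               -1                   1                        -1                      
  chi_4 (r->-1, s->-1)       1             1               -1                   -1                       1                       
  chi_5 (2d, j=1)            2             -2              0                    0                        0                       

Spot check: chi_2 (sign: r->1, s->-1) on {r^2} = 1.

Derivation: D_4 has order 2*4 = 8 with 5 conjugacy classes, hence 5 irreducibles. Sum of squared dims 1 + 1 + 1 + 1 + 4 = 8 = |G|. Linear characters come from the abelianisation; the 2-dimensional irreps have character r^k -> 2*cos(2*pi*j*k/4), reflections -> 0.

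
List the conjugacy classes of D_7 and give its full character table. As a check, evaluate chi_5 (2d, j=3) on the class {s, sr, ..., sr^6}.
Conjugacy classes: {e} of size 1, {r^1, r^6} of size 2, {r^2, r^5} of size 2, {r^3, r^4} of size 2, {s, sr, ..., sr^6} of size 7.
Character table:
  irrep \ class              {e} (size 1)  {r^1, r^6} (size 2)  {r^2, r^5} (size 2)  {r^3, r^4} (size 2)  {s, sr, ..., sr^6} (size 7)
  chi_1 (triv)               1             1                    1                    1                    1                          
  chi_2 (sign: r->1, s->-1)  1             1                    1                    1                    -1                         
  chi_3 (2d, j=1)            2             2*cos(2*pi/7)        -2*cos(3*pi/7)       -2*cos(pi/7)         0                          
  chi_4 (2d, j=2)            2             -2*cos(3*pi/7)       -2*cos(pi/7)         2*cos(2*pi/7)        0                          
  chi_5 (2d, j=3)            2             -2*cos(pi/7)         2*cos(2*pi/7)        -2*cos(3*pi/7)       0                          

Spot check: chi_5 (2d, j=3) on {s, sr, ..., sr^6} = 0.

Why: D_7 has order 2*7 = 14 with 5 conjugacy classes, hence 5 irreducibles. Sum of squared dims 1 + 1 + 4 + 4 + 4 = 14 = |G|. Linear characters come from the abelianisation; the 2-dimensional irreps have character r^k -> 2*cos(2*pi*j*k/7), reflections -> 0.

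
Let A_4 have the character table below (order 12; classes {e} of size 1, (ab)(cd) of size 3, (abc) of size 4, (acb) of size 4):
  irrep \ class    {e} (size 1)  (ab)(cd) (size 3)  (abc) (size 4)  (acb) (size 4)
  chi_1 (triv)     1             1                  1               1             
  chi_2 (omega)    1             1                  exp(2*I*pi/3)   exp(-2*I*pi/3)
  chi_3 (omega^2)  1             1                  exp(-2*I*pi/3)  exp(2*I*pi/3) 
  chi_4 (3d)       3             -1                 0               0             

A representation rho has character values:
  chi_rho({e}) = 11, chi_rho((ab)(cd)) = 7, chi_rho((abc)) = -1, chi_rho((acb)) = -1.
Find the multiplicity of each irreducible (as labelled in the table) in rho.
Multiplicities: chi_1: 2, chi_2: 3, chi_3: 3, chi_4: 1.

Use <chi_rho, chi> = (1/|G|) sum_C |C| * chi_rho(C) * conj(chi(C)) with |G| = 12 for each irreducible chi in the table:
  <chi_rho, chi_1> = (1/12)[1*(11)*conj(1) + 3*(7)*conj(1) + 4*(-1)*conj(1) + 4*(-1)*conj(1)]
      = (1/12)[(11) + (21) + (-4) + (-4)] = 24/12 = 2
  <chi_rho, chi_2> = (1/12)[1*(11)*conj(1) + 3*(7)*conj(1) + 4*(-1)*conj(exp(2*I*pi/3)) + 4*(-1)*conj(exp(-2*I*pi/3))]
      = (1/12)[(11) + (21) + (12 + 8*exp(-2*I*pi/3) + 12*exp(2*I*pi/3)) + (12 + 12*exp(-2*I*pi/3) + 8*exp(2*I*pi/3))] = 36/12 = 3
  <chi_rho, chi_3> = (1/12)[1*(11)*conj(1) + 3*(7)*conj(1) + 4*(-1)*conj(exp(-2*I*pi/3)) + 4*(-1)*conj(exp(2*I*pi/3))]
      = (1/12)[(11) + (21) + (12 + 12*exp(-2*I*pi/3) + 8*exp(2*I*pi/3)) + (12 + 8*exp(-2*I*pi/3) + 12*exp(2*I*pi/3))] = 36/12 = 3
  <chi_rho, chi_4> = (1/12)[1*(11)*conj(3) + 3*(7)*conj(-1) + 4*(-1)*conj(0) + 4*(-1)*conj(0)]
      = (1/12)[(33) + (-21) + (0) + (0)] = 12/12 = 1
(Exp terms are combined using exp(i*s)*conj(exp(i*t)) = exp(i*(s-t)), and sums of them are collapsed using the identity that for every m > 1 the m distinct m-th roots of unity sum to 0, e.g. 1 + exp(2*I*pi/3) + exp(-2*I*pi/3) = 0.)
Dimension check: dim(rho) = sum (mult * dim) = 2*1 + 3*1 + 3*1 + 1*3 = 11 = chi_rho(e) = 11.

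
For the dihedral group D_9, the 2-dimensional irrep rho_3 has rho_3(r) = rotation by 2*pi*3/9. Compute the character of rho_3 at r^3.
chi_{rho_3}(r^3) = 2*cos(2*pi*3*3/9) = 2

rho_3(r^3) is rotation by angle 2*pi*3*3/9, whose trace is 2*cos(2*pi*3*3/9) = 2.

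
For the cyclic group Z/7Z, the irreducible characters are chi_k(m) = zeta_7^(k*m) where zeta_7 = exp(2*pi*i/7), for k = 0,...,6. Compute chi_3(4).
chi_3(4) = zeta_7^12 = exp(-4*I*pi/7)

Working: chi_3(4) = zeta_7^(3*4) = zeta_7^12. Since zeta_7^7 = 1, this equals zeta_7^5 = exp(2*pi*i*5/7) = exp(-4*I*pi/7).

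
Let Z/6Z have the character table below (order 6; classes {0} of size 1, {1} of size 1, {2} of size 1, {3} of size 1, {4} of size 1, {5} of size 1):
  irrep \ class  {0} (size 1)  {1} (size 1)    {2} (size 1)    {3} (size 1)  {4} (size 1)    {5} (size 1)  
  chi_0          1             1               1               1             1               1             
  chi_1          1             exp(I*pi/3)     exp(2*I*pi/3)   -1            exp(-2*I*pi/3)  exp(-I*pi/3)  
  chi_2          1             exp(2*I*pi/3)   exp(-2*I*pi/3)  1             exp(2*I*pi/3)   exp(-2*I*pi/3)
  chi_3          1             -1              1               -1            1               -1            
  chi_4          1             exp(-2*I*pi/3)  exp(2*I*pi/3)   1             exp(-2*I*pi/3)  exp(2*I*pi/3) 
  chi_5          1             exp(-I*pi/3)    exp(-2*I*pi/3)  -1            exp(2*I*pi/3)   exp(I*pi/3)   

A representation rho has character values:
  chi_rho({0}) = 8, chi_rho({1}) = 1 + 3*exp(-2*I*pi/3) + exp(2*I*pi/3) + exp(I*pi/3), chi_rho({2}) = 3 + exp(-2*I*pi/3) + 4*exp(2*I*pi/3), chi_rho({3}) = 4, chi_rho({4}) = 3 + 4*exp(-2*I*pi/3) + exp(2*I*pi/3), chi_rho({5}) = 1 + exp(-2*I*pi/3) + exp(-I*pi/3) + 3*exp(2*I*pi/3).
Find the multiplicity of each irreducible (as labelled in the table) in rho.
Multiplicities: chi_0: 2, chi_1: 1, chi_2: 1, chi_3: 1, chi_4: 3, chi_5: 0.

Why: Use <chi_rho, chi> = (1/|G|) sum_C |C| * chi_rho(C) * conj(chi(C)) with |G| = 6 for each irreducible chi in the table:
  <chi_rho, chi_0> = (1/6)[1*(8)*conj(1) + 1*(1 + 3*exp(-2*I*pi/3) + exp(2*I*pi/3) + exp(I*pi/3))*conj(1) + 1*(3 + exp(-2*I*pi/3) + 4*exp(2*I*pi/3))*conj(1) + 1*(4)*conj(1) + 1*(3 + 4*exp(-2*I*pi/3) + exp(2*I*pi/3))*conj(1) + 1*(1 + exp(-2*I*pi/3) + exp(-I*pi/3) + 3*exp(2*I*pi/3))*conj(1)]
      = (1/6)[(8) + (1 + 3*exp(-2*I*pi/3) + exp(2*I*pi/3) + exp(I*pi/3)) + (3 + exp(-2*I*pi/3) + 4*exp(2*I*pi/3)) + (4) + (3 + 4*exp(-2*I*pi/3) + exp(2*I*pi/3)) + (1 + exp(-2*I*pi/3) + exp(-I*pi/3) + 3*exp(2*I*pi/3))] = 12/6 = 2
  <chi_rho, chi_1> = (1/6)[1*(8)*conj(1) + 1*(1 + 3*exp(-2*I*pi/3) + exp(2*I*pi/3) + exp(I*pi/3))*conj(exp(I*pi/3)) + 1*(3 + exp(-2*I*pi/3) + 4*exp(2*I*pi/3))*conj(exp(2*I*pi/3)) + 1*(4)*conj(-1) + 1*(3 + 4*exp(-2*I*pi/3) + exp(2*I*pi/3))*conj(exp(-2*I*pi/3)) + 1*(1 + exp(-2*I*pi/3) + exp(-I*pi/3) + 3*exp(2*I*pi/3))*conj(exp(-I*pi/3))]
      = (1/6)[(8) + (-1) + (4 + 3*exp(-2*I*pi/3) + exp(2*I*pi/3)) + (-4) + (4 + exp(-2*I*pi/3) + 3*exp(2*I*pi/3)) + (-1)] = 6/6 = 1
  <chi_rho, chi_2> = (1/6)[1*(8)*conj(1) + 1*(1 + 3*exp(-2*I*pi/3) + exp(2*I*pi/3) + exp(I*pi/3))*conj(exp(2*I*pi/3)) + 1*(3 + exp(-2*I*pi/3) + 4*exp(2*I*pi/3))*conj(exp(-2*I*pi/3)) + 1*(4)*conj(1) + 1*(3 + 4*exp(-2*I*pi/3) + exp(2*I*pi/3))*conj(exp(2*I*pi/3)) + 1*(1 + exp(-2*I*pi/3) + exp(-I*pi/3) + 3*exp(2*I*pi/3))*conj(exp(-2*I*pi/3))]
      = (1/6)[(8) + (1 + exp(-2*I*pi/3) + exp(-I*pi/3) + 3*exp(2*I*pi/3)) + (1 + 4*exp(-2*I*pi/3) + 3*exp(2*I*pi/3)) + (4) + (1 + 3*exp(-2*I*pi/3) + 4*exp(2*I*pi/3)) + (1 + 3*exp(-2*I*pi/3) + exp(2*I*pi/3) + exp(I*pi/3))] = 6/6 = 1
  <chi_rho, chi_3> = (1/6)[1*(8)*conj(1) + 1*(1 + 3*exp(-2*I*pi/3) + exp(2*I*pi/3) + exp(I*pi/3))*conj(-1) + 1*(3 + exp(-2*I*pi/3) + 4*exp(2*I*pi/3))*conj(1) + 1*(4)*conj(-1) + 1*(3 + 4*exp(-2*I*pi/3) + exp(2*I*pi/3))*conj(1) + 1*(1 + exp(-2*I*pi/3) + exp(-I*pi/3) + 3*exp(2*I*pi/3))*conj(-1)]
      = (1/6)[(8) + (-1 - exp(I*pi/3) - exp(2*I*pi/3) - 3*exp(-2*I*pi/3)) + (3 + exp(-2*I*pi/3) + 4*exp(2*I*pi/3)) + (-4) + (3 + 4*exp(-2*I*pi/3) + exp(2*I*pi/3)) + (-1 - 3*exp(2*I*pi/3) - exp(-I*pi/3) - exp(-2*I*pi/3))] = 6/6 = 1
  <chi_rho, chi_4> = (1/6)[1*(8)*conj(1) + 1*(1 + 3*exp(-2*I*pi/3) + exp(2*I*pi/3) + exp(I*pi/3))*conj(exp(-2*I*pi/3)) + 1*(3 + exp(-2*I*pi/3) + 4*exp(2*I*pi/3))*conj(exp(2*I*pi/3)) + 1*(4)*conj(1) + 1*(3 + 4*exp(-2*I*pi/3) + exp(2*I*pi/3))*conj(exp(-2*I*pi/3)) + 1*(1 + exp(-2*I*pi/3) + exp(-I*pi/3) + 3*exp(2*I*pi/3))*conj(exp(2*I*pi/3))]
      = (1/6)[(8) + (1) + (4 + 3*exp(-2*I*pi/3) + exp(2*I*pi/3)) + (4) + (4 + exp(-2*I*pi/3) + 3*exp(2*I*pi/3)) + (1)] = 18/6 = 3
  <chi_rho, chi_5> = (1/6)[1*(8)*conj(1) + 1*(1 + 3*exp(-2*I*pi/3) + exp(2*I*pi/3) + exp(I*pi/3))*conj(exp(-I*pi/3)) + 1*(3 + exp(-2*I*pi/3) + 4*exp(2*I*pi/3))*conj(exp(-2*I*pi/3)) + 1*(4)*conj(-1) + 1*(3 + 4*exp(-2*I*pi/3) + exp(2*I*pi/3))*conj(exp(2*I*pi/3)) + 1*(1 + exp(-2*I*pi/3) + exp(-I*pi/3) + 3*exp(2*I*pi/3))*conj(exp(I*pi/3))]
      = (1/6)[(8) + (-1 + 3*exp(-I*pi/3) + exp(2*I*pi/3) + exp(I*pi/3)) + (1 + 4*exp(-2*I*pi/3) + 3*exp(2*I*pi/3)) + (-4) + (1 + 3*exp(-2*I*pi/3) + 4*exp(2*I*pi/3)) + (-1 + exp(-2*I*pi/3) + exp(-I*pi/3) + 3*exp(I*pi/3))] = 0/6 = 0
(Exp terms are combined using exp(i*s)*conj(exp(i*t)) = exp(i*(s-t)), and sums of them are collapsed using the identity that for every m > 1 the m distinct m-th roots of unity sum to 0, e.g. 1 + exp(2*I*pi/3) + exp(-2*I*pi/3) = 0.)
Dimension check: dim(rho) = sum (mult * dim) = 2*1 + 1*1 + 1*1 + 1*1 + 3*1 + 0*1 = 8 = chi_rho(e) = 8.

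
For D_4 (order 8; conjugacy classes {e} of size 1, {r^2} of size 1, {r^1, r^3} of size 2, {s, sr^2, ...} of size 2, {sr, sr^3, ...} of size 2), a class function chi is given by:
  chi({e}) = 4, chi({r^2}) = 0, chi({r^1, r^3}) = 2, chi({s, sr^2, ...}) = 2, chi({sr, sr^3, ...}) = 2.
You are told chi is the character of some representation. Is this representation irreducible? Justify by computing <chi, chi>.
Not irreducible (reducible): <chi, chi> = 5 > 1.

Argument: <chi, chi> = (1/|G|) sum_C |C| * |chi(C)|^2 = (1/8)[1*|4|^2 + 1*|0|^2 + 2*|2|^2 + 2*|2|^2 + 2*|2|^2]
  = (1/8)[(16) + (0) + (8) + (8) + (8)] = 40/8 = 5.
A character is irreducible iff <chi, chi> = 1, so this representation is reducible.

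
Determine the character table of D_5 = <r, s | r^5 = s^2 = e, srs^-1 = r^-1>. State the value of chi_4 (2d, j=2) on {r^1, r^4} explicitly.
Conjugacy classes: {e} of size 1, {r^1, r^4} of size 2, {r^2, r^3} of size 2, {s, sr, ..., sr^4} of size 5.
Character table:
  irrep \ class              {e} (size 1)  {r^1, r^4} (size 2)  {r^2, r^3} (size 2)  {s, sr, ..., sr^4} (size 5)
  chi_1 (triv)               1             1                    1                    1                          
  chi_2 (sign: r->1, s->-1)  1             1                    1                    -1                         
  chi_3 (2d, j=1)            2             -1/2 + sqrt(5)/2     -sqrt(5)/2 - 1/2     0                          
  chi_4 (2d, j=2)            2             -sqrt(5)/2 - 1/2     -1/2 + sqrt(5)/2     0                          

Spot check: chi_4 (2d, j=2) on {r^1, r^4} = -sqrt(5)/2 - 1/2.

Details: D_5 has order 2*5 = 10 with 4 conjugacy classes, hence 4 irreducibles. Sum of squared dims 1 + 1 + 4 + 4 = 10 = |G|. Linear characters come from the abelianisation; the 2-dimensional irreps have character r^k -> 2*cos(2*pi*j*k/5), reflections -> 0.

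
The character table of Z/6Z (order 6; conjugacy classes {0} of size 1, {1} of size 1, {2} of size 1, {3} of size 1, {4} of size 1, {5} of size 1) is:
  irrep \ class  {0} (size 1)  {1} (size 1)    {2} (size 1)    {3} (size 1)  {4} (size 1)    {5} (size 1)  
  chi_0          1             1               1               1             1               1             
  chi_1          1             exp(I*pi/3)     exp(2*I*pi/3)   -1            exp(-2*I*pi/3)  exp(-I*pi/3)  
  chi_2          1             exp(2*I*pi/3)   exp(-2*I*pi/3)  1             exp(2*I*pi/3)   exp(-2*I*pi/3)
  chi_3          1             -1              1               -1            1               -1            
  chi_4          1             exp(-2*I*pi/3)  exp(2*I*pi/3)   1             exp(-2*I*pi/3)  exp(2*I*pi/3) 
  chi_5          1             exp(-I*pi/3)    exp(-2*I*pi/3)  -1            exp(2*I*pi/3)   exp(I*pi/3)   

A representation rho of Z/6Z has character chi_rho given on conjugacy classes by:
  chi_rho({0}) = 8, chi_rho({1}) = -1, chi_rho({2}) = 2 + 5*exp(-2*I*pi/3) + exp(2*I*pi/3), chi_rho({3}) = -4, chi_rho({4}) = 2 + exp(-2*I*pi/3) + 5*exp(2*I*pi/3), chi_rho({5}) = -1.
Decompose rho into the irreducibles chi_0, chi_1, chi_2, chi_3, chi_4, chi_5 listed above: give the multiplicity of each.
Multiplicities: chi_0: 0, chi_1: 1, chi_2: 2, chi_3: 2, chi_4: 0, chi_5: 3.

Working: Use <chi_rho, chi> = (1/|G|) sum_C |C| * chi_rho(C) * conj(chi(C)) with |G| = 6 for each irreducible chi in the table:
  <chi_rho, chi_0> = (1/6)[1*(8)*conj(1) + 1*(-1)*conj(1) + 1*(2 + 5*exp(-2*I*pi/3) + exp(2*I*pi/3))*conj(1) + 1*(-4)*conj(1) + 1*(2 + exp(-2*I*pi/3) + 5*exp(2*I*pi/3))*conj(1) + 1*(-1)*conj(1)]
      = (1/6)[(8) + (-1) + (2 + 5*exp(-2*I*pi/3) + exp(2*I*pi/3)) + (-4) + (2 + exp(-2*I*pi/3) + 5*exp(2*I*pi/3)) + (-1)] = 0/6 = 0
  <chi_rho, chi_1> = (1/6)[1*(8)*conj(1) + 1*(-1)*conj(exp(I*pi/3)) + 1*(2 + 5*exp(-2*I*pi/3) + exp(2*I*pi/3))*conj(exp(2*I*pi/3)) + 1*(-4)*conj(-1) + 1*(2 + exp(-2*I*pi/3) + 5*exp(2*I*pi/3))*conj(exp(-2*I*pi/3)) + 1*(-1)*conj(exp(-I*pi/3))]
      = (1/6)[(8) + (1 + 3*exp(-2*I*pi/3) - 2*exp(-I*pi/3) + 2*exp(I*pi/3)) + (1 + 2*exp(-2*I*pi/3) + 5*exp(2*I*pi/3)) + (4) + (1 + 5*exp(-2*I*pi/3) + 2*exp(2*I*pi/3)) + (1 - 2*exp(I*pi/3) + 2*exp(-I*pi/3) + 3*exp(2*I*pi/3))] = 6/6 = 1
  <chi_rho, chi_2> = (1/6)[1*(8)*conj(1) + 1*(-1)*conj(exp(2*I*pi/3)) + 1*(2 + 5*exp(-2*I*pi/3) + exp(2*I*pi/3))*conj(exp(-2*I*pi/3)) + 1*(-4)*conj(1) + 1*(2 + exp(-2*I*pi/3) + 5*exp(2*I*pi/3))*conj(exp(2*I*pi/3)) + 1*(-1)*conj(exp(-2*I*pi/3))]
      = (1/6)[(8) + (-1 + exp(-I*pi/3) - 2*exp(-2*I*pi/3)) + (5 + exp(-2*I*pi/3) + 2*exp(2*I*pi/3)) + (-4) + (5 + 2*exp(-2*I*pi/3) + exp(2*I*pi/3)) + (-1 - 2*exp(2*I*pi/3) + exp(I*pi/3))] = 12/6 = 2
  <chi_rho, chi_3> = (1/6)[1*(8)*conj(1) + 1*(-1)*conj(-1) + 1*(2 + 5*exp(-2*I*pi/3) + exp(2*I*pi/3))*conj(1) + 1*(-4)*conj(-1) + 1*(2 + exp(-2*I*pi/3) + 5*exp(2*I*pi/3))*conj(1) + 1*(-1)*conj(-1)]
      = (1/6)[(8) + (1) + (2 + 5*exp(-2*I*pi/3) + exp(2*I*pi/3)) + (4) + (2 + exp(-2*I*pi/3) + 5*exp(2*I*pi/3)) + (1)] = 12/6 = 2
  <chi_rho, chi_4> = (1/6)[1*(8)*conj(1) + 1*(-1)*conj(exp(-2*I*pi/3)) + 1*(2 + 5*exp(-2*I*pi/3) + exp(2*I*pi/3))*conj(exp(2*I*pi/3)) + 1*(-4)*conj(1) + 1*(2 + exp(-2*I*pi/3) + 5*exp(2*I*pi/3))*conj(exp(-2*I*pi/3)) + 1*(-1)*conj(exp(2*I*pi/3))]
      = (1/6)[(8) + (-1 + 2*exp(-2*I*pi/3) - 2*exp(2*I*pi/3) + 3*exp(I*pi/3)) + (1 + 2*exp(-2*I*pi/3) + 5*exp(2*I*pi/3)) + (-4) + (1 + 5*exp(-2*I*pi/3) + 2*exp(2*I*pi/3)) + (-1 + 3*exp(-I*pi/3) + 2*exp(2*I*pi/3) - 2*exp(-2*I*pi/3))] = 0/6 = 0
  <chi_rho, chi_5> = (1/6)[1*(8)*conj(1) + 1*(-1)*conj(exp(-I*pi/3)) + 1*(2 + 5*exp(-2*I*pi/3) + exp(2*I*pi/3))*conj(exp(-2*I*pi/3)) + 1*(-4)*conj(-1) + 1*(2 + exp(-2*I*pi/3) + 5*exp(2*I*pi/3))*conj(exp(2*I*pi/3)) + 1*(-1)*conj(exp(I*pi/3))]
      = (1/6)[(8) + (1 - 2*exp(I*pi/3) + exp(2*I*pi/3)) + (5 + exp(-2*I*pi/3) + 2*exp(2*I*pi/3)) + (4) + (5 + 2*exp(-2*I*pi/3) + exp(2*I*pi/3)) + (1 + exp(-2*I*pi/3) - 2*exp(-I*pi/3))] = 18/6 = 3
(Exp terms are combined using exp(i*s)*conj(exp(i*t)) = exp(i*(s-t)), and sums of them are collapsed using the identity that for every m > 1 the m distinct m-th roots of unity sum to 0, e.g. 1 + exp(2*I*pi/3) + exp(-2*I*pi/3) = 0.)
Dimension check: dim(rho) = sum (mult * dim) = 0*1 + 1*1 + 2*1 + 2*1 + 0*1 + 3*1 = 8 = chi_rho(e) = 8.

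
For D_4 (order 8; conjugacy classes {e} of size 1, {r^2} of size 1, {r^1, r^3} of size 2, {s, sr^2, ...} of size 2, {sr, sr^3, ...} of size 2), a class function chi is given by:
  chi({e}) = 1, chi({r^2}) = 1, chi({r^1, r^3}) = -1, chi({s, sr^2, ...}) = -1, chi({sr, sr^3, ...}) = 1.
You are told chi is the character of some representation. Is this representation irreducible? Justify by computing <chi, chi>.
Irreducible: <chi, chi> = 1.

Justification: <chi, chi> = (1/|G|) sum_C |C| * |chi(C)|^2 = (1/8)[1*|1|^2 + 1*|1|^2 + 2*|-1|^2 + 2*|-1|^2 + 2*|1|^2]
  = (1/8)[(1) + (1) + (2) + (2) + (2)] = 8/8 = 1.
A character is irreducible iff <chi, chi> = 1, so this representation is irreducible.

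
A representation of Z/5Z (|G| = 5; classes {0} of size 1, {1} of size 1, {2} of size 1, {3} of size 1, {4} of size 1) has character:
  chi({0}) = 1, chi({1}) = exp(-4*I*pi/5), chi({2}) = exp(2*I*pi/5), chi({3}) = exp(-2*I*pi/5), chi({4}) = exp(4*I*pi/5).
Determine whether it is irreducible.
Irreducible: <chi, chi> = 1.

Solution. <chi, chi> = (1/|G|) sum_C |C| * |chi(C)|^2 = (1/5)[1*|1|^2 + 1*|exp(-4*I*pi/5)|^2 + 1*|exp(2*I*pi/5)|^2 + 1*|exp(-2*I*pi/5)|^2 + 1*|exp(4*I*pi/5)|^2]
  = (1/5)[(1) + (1) + (1) + (1) + (1)] = 5/5 = 1.
(Exp terms are combined using exp(i*s)*conj(exp(i*t)) = exp(i*(s-t)), and sums of them are collapsed using the identity that for every m > 1 the m distinct m-th roots of unity sum to 0, e.g. 1 + exp(2*I*pi/3) + exp(-2*I*pi/3) = 0.)
A character is irreducible iff <chi, chi> = 1, so this representation is irreducible.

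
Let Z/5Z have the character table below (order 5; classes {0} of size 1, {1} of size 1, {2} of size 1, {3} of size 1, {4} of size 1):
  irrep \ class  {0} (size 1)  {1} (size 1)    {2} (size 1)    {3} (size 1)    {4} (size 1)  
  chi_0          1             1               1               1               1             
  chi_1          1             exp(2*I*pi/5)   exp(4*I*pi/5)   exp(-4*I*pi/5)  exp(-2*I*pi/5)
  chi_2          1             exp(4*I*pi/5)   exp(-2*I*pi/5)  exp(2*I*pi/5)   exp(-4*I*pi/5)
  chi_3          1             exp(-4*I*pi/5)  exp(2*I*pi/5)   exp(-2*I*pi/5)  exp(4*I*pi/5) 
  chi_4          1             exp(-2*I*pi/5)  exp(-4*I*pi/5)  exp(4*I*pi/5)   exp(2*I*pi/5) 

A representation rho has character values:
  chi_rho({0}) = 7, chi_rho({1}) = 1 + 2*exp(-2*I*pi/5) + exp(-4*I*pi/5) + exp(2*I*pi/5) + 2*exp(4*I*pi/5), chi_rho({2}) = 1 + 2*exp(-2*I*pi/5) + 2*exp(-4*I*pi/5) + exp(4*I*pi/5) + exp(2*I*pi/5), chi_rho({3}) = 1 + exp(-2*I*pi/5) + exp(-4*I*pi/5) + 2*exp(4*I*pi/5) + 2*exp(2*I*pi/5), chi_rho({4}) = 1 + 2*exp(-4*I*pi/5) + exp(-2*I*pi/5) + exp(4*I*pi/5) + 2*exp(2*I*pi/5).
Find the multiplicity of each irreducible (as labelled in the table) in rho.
Multiplicities: chi_0: 1, chi_1: 1, chi_2: 2, chi_3: 1, chi_4: 2.

Why: Use <chi_rho, chi> = (1/|G|) sum_C |C| * chi_rho(C) * conj(chi(C)) with |G| = 5 for each irreducible chi in the table:
  <chi_rho, chi_0> = (1/5)[1*(7)*conj(1) + 1*(1 + 2*exp(-2*I*pi/5) + exp(-4*I*pi/5) + exp(2*I*pi/5) + 2*exp(4*I*pi/5))*conj(1) + 1*(1 + 2*exp(-2*I*pi/5) + 2*exp(-4*I*pi/5) + exp(4*I*pi/5) + exp(2*I*pi/5))*conj(1) + 1*(1 + exp(-2*I*pi/5) + exp(-4*I*pi/5) + 2*exp(4*I*pi/5) + 2*exp(2*I*pi/5))*conj(1) + 1*(1 + 2*exp(-4*I*pi/5) + exp(-2*I*pi/5) + exp(4*I*pi/5) + 2*exp(2*I*pi/5))*conj(1)]
      = (1/5)[(7) + (1 + 2*exp(-2*I*pi/5) + exp(-4*I*pi/5) + exp(2*I*pi/5) + 2*exp(4*I*pi/5)) + (1 + 2*exp(-2*I*pi/5) + 2*exp(-4*I*pi/5) + exp(4*I*pi/5) + exp(2*I*pi/5)) + (1 + exp(-2*I*pi/5) + exp(-4*I*pi/5) + 2*exp(4*I*pi/5) + 2*exp(2*I*pi/5)) + (1 + 2*exp(-4*I*pi/5) + exp(-2*I*pi/5) + exp(4*I*pi/5) + 2*exp(2*I*pi/5))] = 5/5 = 1
  <chi_rho, chi_1> = (1/5)[1*(7)*conj(1) + 1*(1 + 2*exp(-2*I*pi/5) + exp(-4*I*pi/5) + exp(2*I*pi/5) + 2*exp(4*I*pi/5))*conj(exp(2*I*pi/5)) + 1*(1 + 2*exp(-2*I*pi/5) + 2*exp(-4*I*pi/5) + exp(4*I*pi/5) + exp(2*I*pi/5))*conj(exp(4*I*pi/5)) + 1*(1 + exp(-2*I*pi/5) + exp(-4*I*pi/5) + 2*exp(4*I*pi/5) + 2*exp(2*I*pi/5))*conj(exp(-4*I*pi/5)) + 1*(1 + 2*exp(-4*I*pi/5) + exp(-2*I*pi/5) + exp(4*I*pi/5) + 2*exp(2*I*pi/5))*conj(exp(-2*I*pi/5))]
      = (1/5)[(7) + (1 + 2*exp(-4*I*pi/5) + exp(-2*I*pi/5) + exp(4*I*pi/5) + 2*exp(2*I*pi/5)) + (1 + exp(-2*I*pi/5) + exp(-4*I*pi/5) + 2*exp(4*I*pi/5) + 2*exp(2*I*pi/5)) + (1 + 2*exp(-2*I*pi/5) + 2*exp(-4*I*pi/5) + exp(4*I*pi/5) + exp(2*I*pi/5)) + (1 + 2*exp(-2*I*pi/5) + exp(-4*I*pi/5) + exp(2*I*pi/5) + 2*exp(4*I*pi/5))] = 5/5 = 1
  <chi_rho, chi_2> = (1/5)[1*(7)*conj(1) + 1*(1 + 2*exp(-2*I*pi/5) + exp(-4*I*pi/5) + exp(2*I*pi/5) + 2*exp(4*I*pi/5))*conj(exp(4*I*pi/5)) + 1*(1 + 2*exp(-2*I*pi/5) + 2*exp(-4*I*pi/5) + exp(4*I*pi/5) + exp(2*I*pi/5))*conj(exp(-2*I*pi/5)) + 1*(1 + exp(-2*I*pi/5) + exp(-4*I*pi/5) + 2*exp(4*I*pi/5) + 2*exp(2*I*pi/5))*conj(exp(2*I*pi/5)) + 1*(1 + 2*exp(-4*I*pi/5) + exp(-2*I*pi/5) + exp(4*I*pi/5) + 2*exp(2*I*pi/5))*conj(exp(-4*I*pi/5))]
      = (1/5)[(7) + (2 + exp(-2*I*pi/5) + exp(-4*I*pi/5) + exp(2*I*pi/5) + 2*exp(4*I*pi/5)) + (2 + 2*exp(-2*I*pi/5) + exp(-4*I*pi/5) + exp(4*I*pi/5) + exp(2*I*pi/5)) + (2 + exp(-2*I*pi/5) + exp(-4*I*pi/5) + exp(4*I*pi/5) + 2*exp(2*I*pi/5)) + (2 + 2*exp(-4*I*pi/5) + exp(-2*I*pi/5) + exp(4*I*pi/5) + exp(2*I*pi/5))] = 10/5 = 2
  <chi_rho, chi_3> = (1/5)[1*(7)*conj(1) + 1*(1 + 2*exp(-2*I*pi/5) + exp(-4*I*pi/5) + exp(2*I*pi/5) + 2*exp(4*I*pi/5))*conj(exp(-4*I*pi/5)) + 1*(1 + 2*exp(-2*I*pi/5) + 2*exp(-4*I*pi/5) + exp(4*I*pi/5) + exp(2*I*pi/5))*conj(exp(2*I*pi/5)) + 1*(1 + exp(-2*I*pi/5) + exp(-4*I*pi/5) + 2*exp(4*I*pi/5) + 2*exp(2*I*pi/5))*conj(exp(-2*I*pi/5)) + 1*(1 + 2*exp(-4*I*pi/5) + exp(-2*I*pi/5) + exp(4*I*pi/5) + 2*exp(2*I*pi/5))*conj(exp(4*I*pi/5))]
      = (1/5)[(7) + (1 + 2*exp(-2*I*pi/5) + exp(-4*I*pi/5) + exp(4*I*pi/5) + 2*exp(2*I*pi/5)) + (1 + 2*exp(-4*I*pi/5) + exp(-2*I*pi/5) + exp(2*I*pi/5) + 2*exp(4*I*pi/5)) + (1 + 2*exp(-4*I*pi/5) + exp(-2*I*pi/5) + exp(2*I*pi/5) + 2*exp(4*I*pi/5)) + (1 + 2*exp(-2*I*pi/5) + exp(-4*I*pi/5) + exp(4*I*pi/5) + 2*exp(2*I*pi/5))] = 5/5 = 1
  <chi_rho, chi_4> = (1/5)[1*(7)*conj(1) + 1*(1 + 2*exp(-2*I*pi/5) + exp(-4*I*pi/5) + exp(2*I*pi/5) + 2*exp(4*I*pi/5))*conj(exp(-2*I*pi/5)) + 1*(1 + 2*exp(-2*I*pi/5) + 2*exp(-4*I*pi/5) + exp(4*I*pi/5) + exp(2*I*pi/5))*conj(exp(-4*I*pi/5)) + 1*(1 + exp(-2*I*pi/5) + exp(-4*I*pi/5) + 2*exp(4*I*pi/5) + 2*exp(2*I*pi/5))*conj(exp(4*I*pi/5)) + 1*(1 + 2*exp(-4*I*pi/5) + exp(-2*I*pi/5) + exp(4*I*pi/5) + 2*exp(2*I*pi/5))*conj(exp(2*I*pi/5))]
      = (1/5)[(7) + (2 + 2*exp(-4*I*pi/5) + exp(-2*I*pi/5) + exp(4*I*pi/5) + exp(2*I*pi/5)) + (2 + exp(-2*I*pi/5) + exp(-4*I*pi/5) + exp(4*I*pi/5) + 2*exp(2*I*pi/5)) + (2 + 2*exp(-2*I*pi/5) + exp(-4*I*pi/5) + exp(4*I*pi/5) + exp(2*I*pi/5)) + (2 + exp(-2*I*pi/5) + exp(-4*I*pi/5) + exp(2*I*pi/5) + 2*exp(4*I*pi/5))] = 10/5 = 2
(Exp terms are combined using exp(i*s)*conj(exp(i*t)) = exp(i*(s-t)), and sums of them are collapsed using the identity that for every m > 1 the m distinct m-th roots of unity sum to 0, e.g. 1 + exp(2*I*pi/3) + exp(-2*I*pi/3) = 0.)
Dimension check: dim(rho) = sum (mult * dim) = 1*1 + 1*1 + 2*1 + 1*1 + 2*1 = 7 = chi_rho(e) = 7.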